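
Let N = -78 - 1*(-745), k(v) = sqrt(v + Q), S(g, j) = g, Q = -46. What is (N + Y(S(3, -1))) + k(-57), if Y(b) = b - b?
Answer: 667 + I*sqrt(103) ≈ 667.0 + 10.149*I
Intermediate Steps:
k(v) = sqrt(-46 + v) (k(v) = sqrt(v - 46) = sqrt(-46 + v))
Y(b) = 0
N = 667 (N = -78 + 745 = 667)
(N + Y(S(3, -1))) + k(-57) = (667 + 0) + sqrt(-46 - 57) = 667 + sqrt(-103) = 667 + I*sqrt(103)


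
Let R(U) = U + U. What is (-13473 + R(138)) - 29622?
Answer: -42819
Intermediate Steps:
R(U) = 2*U
(-13473 + R(138)) - 29622 = (-13473 + 2*138) - 29622 = (-13473 + 276) - 29622 = -13197 - 29622 = -42819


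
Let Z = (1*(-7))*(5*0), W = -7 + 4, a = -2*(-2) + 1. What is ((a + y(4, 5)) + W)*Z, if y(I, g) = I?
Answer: 0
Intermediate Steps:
a = 5 (a = 4 + 1 = 5)
W = -3
Z = 0 (Z = -7*0 = 0)
((a + y(4, 5)) + W)*Z = ((5 + 4) - 3)*0 = (9 - 3)*0 = 6*0 = 0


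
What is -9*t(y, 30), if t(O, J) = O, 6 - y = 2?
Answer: -36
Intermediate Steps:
y = 4 (y = 6 - 1*2 = 6 - 2 = 4)
-9*t(y, 30) = -9*4 = -36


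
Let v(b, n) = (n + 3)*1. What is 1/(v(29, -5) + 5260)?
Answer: 1/5258 ≈ 0.00019019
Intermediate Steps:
v(b, n) = 3 + n (v(b, n) = (3 + n)*1 = 3 + n)
1/(v(29, -5) + 5260) = 1/((3 - 5) + 5260) = 1/(-2 + 5260) = 1/5258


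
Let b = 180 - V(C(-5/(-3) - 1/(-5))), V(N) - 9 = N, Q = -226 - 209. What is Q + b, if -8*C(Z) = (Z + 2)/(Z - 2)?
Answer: -2141/8 ≈ -267.63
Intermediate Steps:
Q = -435
C(Z) = -(2 + Z)/(8*(-2 + Z)) (C(Z) = -(Z + 2)/(8*(Z - 2)) = -(2 + Z)/(8*(-2 + Z)))
V(N) = 9 + N
b = 1339/8 (b = 180 - (9 + (-2 - (-5/(-3) - 1/(-5)))/(8*(-2 + (-5/(-3) - 1/(-5))))) = 180 - (9 + (-2 - (-5*(-⅓) - 1*(-⅕)))/(8*(-2 + (-5*(-⅓) - 1*(-⅕))))) = 180 - (9 + (-2 - (5/3 + ⅕))/(8*(-2 + (5/3 + ⅕)))) = 180 - (9 + (-2 - 1*28/15)/(8*(-2 + 28/15))) = 180 - (9 + (-2 - 28/15)/(8*(-2/15))) = 180 - (9 + (⅛)*(-15/2)*(-58/15)) = 180 - (9 + 29/8) = 180 - 1*101/8 = 180 - 101/8 = 1339/8 ≈ 167.38)
Q + b = -435 + 1339/8 = -2141/8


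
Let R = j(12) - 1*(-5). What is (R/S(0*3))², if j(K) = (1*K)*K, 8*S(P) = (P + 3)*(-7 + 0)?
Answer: 1420864/441 ≈ 3221.9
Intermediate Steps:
S(P) = -21/8 - 7*P/8 (S(P) = ((P + 3)*(-7 + 0))/8 = ((3 + P)*(-7))/8 = (-21 - 7*P)/8 = -21/8 - 7*P/8)
j(K) = K² (j(K) = K*K = K²)
R = 149 (R = 12² - 1*(-5) = 144 + 5 = 149)
(R/S(0*3))² = (149/(-21/8 - 0*3))² = (149/(-21/8 - 7/8*0))² = (149/(-21/8 + 0))² = (149/(-21/8))² = (149*(-8/21))² = (-1192/21)² = 1420864/441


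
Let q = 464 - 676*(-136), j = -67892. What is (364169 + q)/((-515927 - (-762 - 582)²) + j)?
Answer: -456569/2390155 ≈ -0.19102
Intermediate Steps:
q = 92400 (q = 464 + 91936 = 92400)
(364169 + q)/((-515927 - (-762 - 582)²) + j) = (364169 + 92400)/((-515927 - (-762 - 582)²) - 67892) = 456569/((-515927 - 1*(-1344)²) - 67892) = 456569/((-515927 - 1*1806336) - 67892) = 456569/((-515927 - 1806336) - 67892) = 456569/(-2322263 - 67892) = 456569/(-2390155) = 456569*(-1/2390155) = -456569/2390155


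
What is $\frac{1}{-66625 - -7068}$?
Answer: $- \frac{1}{59557} \approx -1.6791 \cdot 10^{-5}$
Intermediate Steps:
$\frac{1}{-66625 - -7068} = \frac{1}{-66625 + 7068} = \frac{1}{-59557} = - \frac{1}{59557}$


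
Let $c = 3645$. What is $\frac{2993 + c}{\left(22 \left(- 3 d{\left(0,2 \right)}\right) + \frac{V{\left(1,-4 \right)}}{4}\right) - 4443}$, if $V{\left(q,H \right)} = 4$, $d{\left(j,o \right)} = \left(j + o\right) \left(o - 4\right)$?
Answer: $- \frac{3319}{2089} \approx -1.5888$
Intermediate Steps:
$d{\left(j,o \right)} = \left(-4 + o\right) \left(j + o\right)$ ($d{\left(j,o \right)} = \left(j + o\right) \left(-4 + o\right) = \left(-4 + o\right) \left(j + o\right)$)
$\frac{2993 + c}{\left(22 \left(- 3 d{\left(0,2 \right)}\right) + \frac{V{\left(1,-4 \right)}}{4}\right) - 4443} = \frac{2993 + 3645}{\left(22 \left(- 3 \left(2^{2} - 0 - 8 + 0 \cdot 2\right)\right) + \frac{4}{4}\right) - 4443} = \frac{6638}{\left(22 \left(- 3 \left(4 + 0 - 8 + 0\right)\right) + 4 \cdot \frac{1}{4}\right) - 4443} = \frac{6638}{\left(22 \left(\left(-3\right) \left(-4\right)\right) + 1\right) - 4443} = \frac{6638}{\left(22 \cdot 12 + 1\right) - 4443} = \frac{6638}{\left(264 + 1\right) - 4443} = \frac{6638}{265 - 4443} = \frac{6638}{-4178} = 6638 \left(- \frac{1}{4178}\right) = - \frac{3319}{2089}$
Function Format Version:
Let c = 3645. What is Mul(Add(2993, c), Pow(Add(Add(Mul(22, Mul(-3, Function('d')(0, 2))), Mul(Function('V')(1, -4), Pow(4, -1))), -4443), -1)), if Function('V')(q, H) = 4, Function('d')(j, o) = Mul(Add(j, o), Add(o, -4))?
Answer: Rational(-3319, 2089) ≈ -1.5888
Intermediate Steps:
Function('d')(j, o) = Mul(Add(-4, o), Add(j, o)) (Function('d')(j, o) = Mul(Add(j, o), Add(-4, o)) = Mul(Add(-4, o), Add(j, o)))
Mul(Add(2993, c), Pow(Add(Add(Mul(22, Mul(-3, Function('d')(0, 2))), Mul(Function('V')(1, -4), Pow(4, -1))), -4443), -1)) = Mul(Add(2993, 3645), Pow(Add(Add(Mul(22, Mul(-3, Add(Pow(2, 2), Mul(-4, 0), Mul(-4, 2), Mul(0, 2)))), Mul(4, Pow(4, -1))), -4443), -1)) = Mul(6638, Pow(Add(Add(Mul(22, Mul(-3, Add(4, 0, -8, 0))), Mul(4, Rational(1, 4))), -4443), -1)) = Mul(6638, Pow(Add(Add(Mul(22, Mul(-3, -4)), 1), -4443), -1)) = Mul(6638, Pow(Add(Add(Mul(22, 12), 1), -4443), -1)) = Mul(6638, Pow(Add(Add(264, 1), -4443), -1)) = Mul(6638, Pow(Add(265, -4443), -1)) = Mul(6638, Pow(-4178, -1)) = Mul(6638, Rational(-1, 4178)) = Rational(-3319, 2089)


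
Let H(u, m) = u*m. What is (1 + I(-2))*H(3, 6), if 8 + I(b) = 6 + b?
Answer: -54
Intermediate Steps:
I(b) = -2 + b (I(b) = -8 + (6 + b) = -2 + b)
H(u, m) = m*u
(1 + I(-2))*H(3, 6) = (1 + (-2 - 2))*(6*3) = (1 - 4)*18 = -3*18 = -54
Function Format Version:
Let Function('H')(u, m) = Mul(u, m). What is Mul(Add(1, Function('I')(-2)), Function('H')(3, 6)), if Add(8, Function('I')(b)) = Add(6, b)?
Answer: -54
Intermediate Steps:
Function('I')(b) = Add(-2, b) (Function('I')(b) = Add(-8, Add(6, b)) = Add(-2, b))
Function('H')(u, m) = Mul(m, u)
Mul(Add(1, Function('I')(-2)), Function('H')(3, 6)) = Mul(Add(1, Add(-2, -2)), Mul(6, 3)) = Mul(Add(1, -4), 18) = Mul(-3, 18) = -54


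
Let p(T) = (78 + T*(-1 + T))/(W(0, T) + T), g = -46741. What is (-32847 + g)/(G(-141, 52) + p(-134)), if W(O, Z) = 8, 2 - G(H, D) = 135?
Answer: 1671348/5821 ≈ 287.12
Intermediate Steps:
G(H, D) = -133 (G(H, D) = 2 - 1*135 = 2 - 135 = -133)
p(T) = (78 + T*(-1 + T))/(8 + T)
(-32847 + g)/(G(-141, 52) + p(-134)) = (-32847 - 46741)/(-133 + (78 + (-134)**2 - 1*(-134))/(8 - 134)) = -79588/(-133 + (78 + 17956 + 134)/(-126)) = -79588/(-133 - 1/126*18168) = -79588/(-133 - 3028/21) = -79588/(-5821/21) = -79588*(-21/5821) = 1671348/5821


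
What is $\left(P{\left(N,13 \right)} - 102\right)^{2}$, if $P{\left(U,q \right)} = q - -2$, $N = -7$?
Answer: $7569$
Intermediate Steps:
$P{\left(U,q \right)} = 2 + q$ ($P{\left(U,q \right)} = q + 2 = 2 + q$)
$\left(P{\left(N,13 \right)} - 102\right)^{2} = \left(\left(2 + 13\right) - 102\right)^{2} = \left(15 - 102\right)^{2} = \left(-87\right)^{2} = 7569$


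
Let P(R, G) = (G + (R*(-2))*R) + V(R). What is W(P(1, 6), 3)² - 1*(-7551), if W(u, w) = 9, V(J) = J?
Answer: 7632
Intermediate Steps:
P(R, G) = G + R - 2*R² (P(R, G) = (G + (R*(-2))*R) + R = (G + (-2*R)*R) + R = (G - 2*R²) + R = G + R - 2*R²)
W(P(1, 6), 3)² - 1*(-7551) = 9² - 1*(-7551) = 81 + 7551 = 7632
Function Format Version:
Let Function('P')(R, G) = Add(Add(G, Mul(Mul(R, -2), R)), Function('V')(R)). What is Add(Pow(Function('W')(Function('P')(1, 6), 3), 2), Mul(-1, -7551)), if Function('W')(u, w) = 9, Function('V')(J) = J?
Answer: 7632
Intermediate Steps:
Function('P')(R, G) = Add(G, R, Mul(-2, Pow(R, 2))) (Function('P')(R, G) = Add(Add(G, Mul(Mul(R, -2), R)), R) = Add(Add(G, Mul(Mul(-2, R), R)), R) = Add(Add(G, Mul(-2, Pow(R, 2))), R) = Add(G, R, Mul(-2, Pow(R, 2))))
Add(Pow(Function('W')(Function('P')(1, 6), 3), 2), Mul(-1, -7551)) = Add(Pow(9, 2), Mul(-1, -7551)) = Add(81, 7551) = 7632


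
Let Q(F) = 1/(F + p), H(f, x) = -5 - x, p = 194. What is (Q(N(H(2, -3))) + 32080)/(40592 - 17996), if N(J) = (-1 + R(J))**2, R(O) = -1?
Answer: 6351841/4474008 ≈ 1.4197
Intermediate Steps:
N(J) = 4 (N(J) = (-1 - 1)**2 = (-2)**2 = 4)
Q(F) = 1/(194 + F) (Q(F) = 1/(F + 194) = 1/(194 + F))
(Q(N(H(2, -3))) + 32080)/(40592 - 17996) = (1/(194 + 4) + 32080)/(40592 - 17996) = (1/198 + 32080)/22596 = (1/198 + 32080)*(1/22596) = (6351841/198)*(1/22596) = 6351841/4474008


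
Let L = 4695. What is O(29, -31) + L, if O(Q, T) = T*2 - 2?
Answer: 4631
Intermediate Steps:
O(Q, T) = -2 + 2*T (O(Q, T) = 2*T - 2 = -2 + 2*T)
O(29, -31) + L = (-2 + 2*(-31)) + 4695 = (-2 - 62) + 4695 = -64 + 4695 = 4631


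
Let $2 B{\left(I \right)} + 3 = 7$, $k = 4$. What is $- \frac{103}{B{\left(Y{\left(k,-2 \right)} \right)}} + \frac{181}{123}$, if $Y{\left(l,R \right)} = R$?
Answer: $- \frac{12307}{246} \approx -50.028$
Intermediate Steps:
$B{\left(I \right)} = 2$ ($B{\left(I \right)} = - \frac{3}{2} + \frac{1}{2} \cdot 7 = - \frac{3}{2} + \frac{7}{2} = 2$)
$- \frac{103}{B{\left(Y{\left(k,-2 \right)} \right)}} + \frac{181}{123} = - \frac{103}{2} + \frac{181}{123} = - \frac{12307}{246}$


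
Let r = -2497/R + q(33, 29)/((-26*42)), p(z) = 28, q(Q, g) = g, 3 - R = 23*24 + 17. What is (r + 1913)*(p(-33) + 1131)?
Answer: 686755045657/309036 ≈ 2.2222e+6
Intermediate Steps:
R = -566 (R = 3 - (23*24 + 17) = 3 - (552 + 17) = 3 - 1*569 = 3 - 569 = -566)
r = 1355155/309036 (r = -2497/(-566) + 29/((-26*42)) = -2497*(-1/566) + 29/(-1092) = 2497/566 + 29*(-1/1092) = 2497/566 - 29/1092 = 1355155/309036 ≈ 4.3851)
(r + 1913)*(p(-33) + 1131) = (1355155/309036 + 1913)*(28 + 1131) = (592541023/309036)*1159 = 686755045657/309036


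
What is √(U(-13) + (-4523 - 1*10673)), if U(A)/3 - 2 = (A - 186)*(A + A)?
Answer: 2*√83 ≈ 18.221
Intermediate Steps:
U(A) = 6 + 6*A*(-186 + A) (U(A) = 6 + 3*((A - 186)*(A + A)) = 6 + 3*((-186 + A)*(2*A)) = 6 + 3*(2*A*(-186 + A)) = 6 + 6*A*(-186 + A))
√(U(-13) + (-4523 - 1*10673)) = √((6 - 1116*(-13) + 6*(-13)²) + (-4523 - 1*10673)) = √((6 + 14508 + 6*169) + (-4523 - 10673)) = √((6 + 14508 + 1014) - 15196) = √(15528 - 15196) = √332 = 2*√83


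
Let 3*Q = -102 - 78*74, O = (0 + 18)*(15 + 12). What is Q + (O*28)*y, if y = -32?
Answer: -437414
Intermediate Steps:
O = 486 (O = 18*27 = 486)
Q = -1958 (Q = (-102 - 78*74)/3 = (-102 - 5772)/3 = (⅓)*(-5874) = -1958)
Q + (O*28)*y = -1958 + (486*28)*(-32) = -1958 + 13608*(-32) = -1958 - 435456 = -437414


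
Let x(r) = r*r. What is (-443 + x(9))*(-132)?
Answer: 47784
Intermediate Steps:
x(r) = r²
(-443 + x(9))*(-132) = (-443 + 9²)*(-132) = (-443 + 81)*(-132) = -362*(-132) = 47784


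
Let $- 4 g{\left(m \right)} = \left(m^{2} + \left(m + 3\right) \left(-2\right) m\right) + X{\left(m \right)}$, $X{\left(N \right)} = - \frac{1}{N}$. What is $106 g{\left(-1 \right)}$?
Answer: $-159$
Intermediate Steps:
$g{\left(m \right)} = - \frac{m^{2}}{4} + \frac{1}{4 m} - \frac{m \left(-6 - 2 m\right)}{4}$ ($g{\left(m \right)} = - \frac{\left(m^{2} + \left(m + 3\right) \left(-2\right) m\right) - \frac{1}{m}}{4} = - \frac{\left(m^{2} + \left(3 + m\right) \left(-2\right) m\right) - \frac{1}{m}}{4} = - \frac{\left(m^{2} + \left(-6 - 2 m\right) m\right) - \frac{1}{m}}{4} = - \frac{\left(m^{2} + m \left(-6 - 2 m\right)\right) - \frac{1}{m}}{4} = - \frac{m^{2} - \frac{1}{m} + m \left(-6 - 2 m\right)}{4} = - \frac{m^{2}}{4} + \frac{1}{4 m} - \frac{m \left(-6 - 2 m\right)}{4}$)
$106 g{\left(-1 \right)} = 106 \frac{1 + \left(-1\right)^{2} \left(6 - 1\right)}{4 \left(-1\right)} = 106 \cdot \frac{1}{4} \left(-1\right) \left(1 + 1 \cdot 5\right) = 106 \cdot \frac{1}{4} \left(-1\right) \left(1 + 5\right) = 106 \cdot \frac{1}{4} \left(-1\right) 6 = 106 \left(- \frac{3}{2}\right) = -159$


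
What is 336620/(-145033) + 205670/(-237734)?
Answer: -7846782585/2462805373 ≈ -3.1861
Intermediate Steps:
336620/(-145033) + 205670/(-237734) = 336620*(-1/145033) + 205670*(-1/237734) = -336620/145033 - 102835/118867 = -7846782585/2462805373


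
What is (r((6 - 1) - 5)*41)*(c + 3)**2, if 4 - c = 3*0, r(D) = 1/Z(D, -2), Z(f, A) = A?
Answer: -2009/2 ≈ -1004.5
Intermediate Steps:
r(D) = -1/2 (r(D) = 1/(-2) = 1*(-1/2) = -1/2)
c = 4 (c = 4 - 3*0 = 4 - 1*0 = 4 + 0 = 4)
(r((6 - 1) - 5)*41)*(c + 3)**2 = (-1/2*41)*(4 + 3)**2 = -41/2*7**2 = -41/2*49 = -2009/2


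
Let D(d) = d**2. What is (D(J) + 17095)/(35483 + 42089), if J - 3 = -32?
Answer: 4484/19393 ≈ 0.23122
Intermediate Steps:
J = -29 (J = 3 - 32 = -29)
(D(J) + 17095)/(35483 + 42089) = ((-29)**2 + 17095)/(35483 + 42089) = (841 + 17095)/77572 = 17936*(1/77572) = 4484/19393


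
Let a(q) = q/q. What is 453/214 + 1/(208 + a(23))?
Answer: 94891/44726 ≈ 2.1216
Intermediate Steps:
a(q) = 1
453/214 + 1/(208 + a(23)) = 453/214 + 1/(208 + 1) = 453*(1/214) + 1/209 = 453/214 + 1/209 = 94891/44726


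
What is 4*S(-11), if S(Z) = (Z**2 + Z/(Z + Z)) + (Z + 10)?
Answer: 482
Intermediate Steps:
S(Z) = 21/2 + Z + Z**2 (S(Z) = (Z**2 + Z/((2*Z))) + (10 + Z) = (Z**2 + (1/(2*Z))*Z) + (10 + Z) = (Z**2 + 1/2) + (10 + Z) = (1/2 + Z**2) + (10 + Z) = 21/2 + Z + Z**2)
4*S(-11) = 4*(21/2 - 11 + (-11)**2) = 4*(21/2 - 11 + 121) = 4*(241/2) = 482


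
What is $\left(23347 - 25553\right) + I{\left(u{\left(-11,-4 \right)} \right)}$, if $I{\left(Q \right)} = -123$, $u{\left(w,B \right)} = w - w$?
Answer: $-2329$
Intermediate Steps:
$u{\left(w,B \right)} = 0$
$\left(23347 - 25553\right) + I{\left(u{\left(-11,-4 \right)} \right)} = \left(23347 - 25553\right) - 123 = -2206 - 123 = -2329$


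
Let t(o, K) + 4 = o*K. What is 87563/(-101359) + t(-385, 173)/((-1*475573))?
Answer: -34891176968/48203603707 ≈ -0.72383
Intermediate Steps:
t(o, K) = -4 + K*o (t(o, K) = -4 + o*K = -4 + K*o)
87563/(-101359) + t(-385, 173)/((-1*475573)) = 87563/(-101359) + (-4 + 173*(-385))/((-1*475573)) = 87563*(-1/101359) + (-4 - 66605)/(-475573) = -87563/101359 - 66609*(-1/475573) = -87563/101359 + 66609/475573 = -34891176968/48203603707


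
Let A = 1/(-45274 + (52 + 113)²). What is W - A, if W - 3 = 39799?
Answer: 718386299/18049 ≈ 39802.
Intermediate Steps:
W = 39802 (W = 3 + 39799 = 39802)
A = -1/18049 (A = 1/(-45274 + 165²) = 1/(-45274 + 27225) = 1/(-18049) = -1/18049 ≈ -5.5405e-5)
W - A = 39802 - 1*(-1/18049) = 39802 + 1/18049 = 718386299/18049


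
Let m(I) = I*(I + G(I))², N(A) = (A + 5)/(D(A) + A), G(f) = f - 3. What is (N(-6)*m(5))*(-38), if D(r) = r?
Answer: -4655/6 ≈ -775.83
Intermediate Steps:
G(f) = -3 + f
N(A) = (5 + A)/(2*A) (N(A) = (A + 5)/(A + A) = (5 + A)/((2*A)) = (5 + A)*(1/(2*A)) = (5 + A)/(2*A))
m(I) = I*(-3 + 2*I)² (m(I) = I*(I + (-3 + I))² = I*(-3 + 2*I)²)
(N(-6)*m(5))*(-38) = (((½)*(5 - 6)/(-6))*(5*(-3 + 2*5)²))*(-38) = (((½)*(-⅙)*(-1))*(5*(-3 + 10)²))*(-38) = ((5*7²)/12)*(-38) = ((5*49)/12)*(-38) = ((1/12)*245)*(-38) = (245/12)*(-38) = -4655/6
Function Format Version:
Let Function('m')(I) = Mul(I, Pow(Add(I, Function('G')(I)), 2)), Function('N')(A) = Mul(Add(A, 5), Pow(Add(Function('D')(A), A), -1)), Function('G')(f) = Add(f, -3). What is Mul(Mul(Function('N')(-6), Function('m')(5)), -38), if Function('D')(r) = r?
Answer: Rational(-4655, 6) ≈ -775.83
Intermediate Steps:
Function('G')(f) = Add(-3, f)
Function('N')(A) = Mul(Rational(1, 2), Pow(A, -1), Add(5, A)) (Function('N')(A) = Mul(Add(A, 5), Pow(Add(A, A), -1)) = Mul(Add(5, A), Pow(Mul(2, A), -1)) = Mul(Add(5, A), Mul(Rational(1, 2), Pow(A, -1))) = Mul(Rational(1, 2), Pow(A, -1), Add(5, A)))
Function('m')(I) = Mul(I, Pow(Add(-3, Mul(2, I)), 2)) (Function('m')(I) = Mul(I, Pow(Add(I, Add(-3, I)), 2)) = Mul(I, Pow(Add(-3, Mul(2, I)), 2)))
Mul(Mul(Function('N')(-6), Function('m')(5)), -38) = Mul(Mul(Mul(Rational(1, 2), Pow(-6, -1), Add(5, -6)), Mul(5, Pow(Add(-3, Mul(2, 5)), 2))), -38) = Mul(Mul(Mul(Rational(1, 2), Rational(-1, 6), -1), Mul(5, Pow(Add(-3, 10), 2))), -38) = Mul(Mul(Rational(1, 12), Mul(5, Pow(7, 2))), -38) = Mul(Mul(Rational(1, 12), Mul(5, 49)), -38) = Mul(Mul(Rational(1, 12), 245), -38) = Mul(Rational(245, 12), -38) = Rational(-4655, 6)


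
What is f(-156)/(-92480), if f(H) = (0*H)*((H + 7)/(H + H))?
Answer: 0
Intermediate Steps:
f(H) = 0 (f(H) = 0*((7 + H)/((2*H))) = 0*((7 + H)*(1/(2*H))) = 0*((7 + H)/(2*H)) = 0)
f(-156)/(-92480) = 0/(-92480) = 0*(-1/92480) = 0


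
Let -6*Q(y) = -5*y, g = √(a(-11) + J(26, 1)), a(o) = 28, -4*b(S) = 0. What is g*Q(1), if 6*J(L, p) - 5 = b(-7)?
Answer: 5*√1038/36 ≈ 4.4747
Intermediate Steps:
b(S) = 0 (b(S) = -¼*0 = 0)
J(L, p) = ⅚ (J(L, p) = ⅚ + (⅙)*0 = ⅚ + 0 = ⅚)
g = √1038/6 (g = √(28 + ⅚) = √(173/6) = √1038/6 ≈ 5.3697)
Q(y) = 5*y/6 (Q(y) = -(-5)*y/6 = 5*y/6)
g*Q(1) = (√1038/6)*((⅚)*1) = (√1038/6)*(⅚) = 5*√1038/36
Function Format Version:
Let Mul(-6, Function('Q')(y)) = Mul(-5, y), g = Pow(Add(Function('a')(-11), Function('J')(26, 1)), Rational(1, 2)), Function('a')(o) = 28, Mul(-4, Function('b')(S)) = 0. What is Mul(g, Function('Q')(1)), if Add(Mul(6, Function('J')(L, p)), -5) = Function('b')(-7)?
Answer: Mul(Rational(5, 36), Pow(1038, Rational(1, 2))) ≈ 4.4747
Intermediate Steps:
Function('b')(S) = 0 (Function('b')(S) = Mul(Rational(-1, 4), 0) = 0)
Function('J')(L, p) = Rational(5, 6) (Function('J')(L, p) = Add(Rational(5, 6), Mul(Rational(1, 6), 0)) = Add(Rational(5, 6), 0) = Rational(5, 6))
g = Mul(Rational(1, 6), Pow(1038, Rational(1, 2))) (g = Pow(Add(28, Rational(5, 6)), Rational(1, 2)) = Pow(Rational(173, 6), Rational(1, 2)) = Mul(Rational(1, 6), Pow(1038, Rational(1, 2))) ≈ 5.3697)
Function('Q')(y) = Mul(Rational(5, 6), y) (Function('Q')(y) = Mul(Rational(-1, 6), Mul(-5, y)) = Mul(Rational(5, 6), y))
Mul(g, Function('Q')(1)) = Mul(Mul(Rational(1, 6), Pow(1038, Rational(1, 2))), Mul(Rational(5, 6), 1)) = Mul(Mul(Rational(1, 6), Pow(1038, Rational(1, 2))), Rational(5, 6)) = Mul(Rational(5, 36), Pow(1038, Rational(1, 2)))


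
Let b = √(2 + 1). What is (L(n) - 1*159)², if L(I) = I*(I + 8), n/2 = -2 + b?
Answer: 26569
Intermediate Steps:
b = √3 ≈ 1.7320
n = -4 + 2*√3 (n = 2*(-2 + √3) = -4 + 2*√3 ≈ -0.53590)
L(I) = I*(8 + I)
(L(n) - 1*159)² = ((-4 + 2*√3)*(8 + (-4 + 2*√3)) - 1*159)² = ((-4 + 2*√3)*(4 + 2*√3) - 159)² = (-159 + (-4 + 2*√3)*(4 + 2*√3))²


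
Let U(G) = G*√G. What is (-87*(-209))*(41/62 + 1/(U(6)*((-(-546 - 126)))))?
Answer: 745503/62 + 6061*√6/8064 ≈ 12026.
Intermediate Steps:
U(G) = G^(3/2)
(-87*(-209))*(41/62 + 1/(U(6)*((-(-546 - 126))))) = (-87*(-209))*(41/62 + 1/((6^(3/2))*((-(-546 - 126))))) = 18183*(41*(1/62) + 1/(((6*√6))*((-14/(1/(-41 + (-9 + 2))))))) = 18183*(41/62 + (√6/36)/((-14/(1/(-41 - 7))))) = 18183*(41/62 + (√6/36)/((-14/(1/(-48))))) = 18183*(41/62 + (√6/36)/((-14/(-1/48)))) = 18183*(41/62 + (√6/36)/((-14*(-48)))) = 18183*(41/62 + (√6/36)/672) = 18183*(41/62 + (√6/36)*(1/672)) = 18183*(41/62 + √6/24192) = 745503/62 + 6061*√6/8064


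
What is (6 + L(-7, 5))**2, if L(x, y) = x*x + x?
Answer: 2304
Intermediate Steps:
L(x, y) = x + x**2 (L(x, y) = x**2 + x = x + x**2)
(6 + L(-7, 5))**2 = (6 - 7*(1 - 7))**2 = (6 - 7*(-6))**2 = (6 + 42)**2 = 48**2 = 2304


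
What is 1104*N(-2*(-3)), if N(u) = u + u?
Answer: 13248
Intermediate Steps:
N(u) = 2*u
1104*N(-2*(-3)) = 1104*(2*(-2*(-3))) = 1104*(2*6) = 1104*12 = 13248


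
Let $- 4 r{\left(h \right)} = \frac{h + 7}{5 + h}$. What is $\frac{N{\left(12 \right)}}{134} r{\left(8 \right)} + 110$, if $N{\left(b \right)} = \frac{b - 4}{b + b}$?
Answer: $\frac{766475}{6968} \approx 110.0$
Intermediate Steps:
$r{\left(h \right)} = - \frac{7 + h}{4 \left(5 + h\right)}$ ($r{\left(h \right)} = - \frac{\left(h + 7\right) \frac{1}{5 + h}}{4} = - \frac{\left(7 + h\right) \frac{1}{5 + h}}{4} = - \frac{\frac{1}{5 + h} \left(7 + h\right)}{4} = - \frac{7 + h}{4 \left(5 + h\right)}$)
$N{\left(b \right)} = \frac{-4 + b}{2 b}$
$\frac{N{\left(12 \right)}}{134} r{\left(8 \right)} + 110 = \frac{\frac{1}{2} \cdot \frac{1}{12} \left(-4 + 12\right)}{134} \frac{-7 - 8}{4 \left(5 + 8\right)} + 110 = \frac{1}{2} \cdot \frac{1}{12} \cdot 8 \cdot \frac{1}{134} \frac{-7 - 8}{4 \cdot 13} + 110 = \frac{1}{3} \cdot \frac{1}{134} \cdot \frac{1}{4} \cdot \frac{1}{13} \left(-15\right) + 110 = \frac{1}{402} \left(- \frac{15}{52}\right) + 110 = - \frac{5}{6968} + 110 = \frac{766475}{6968}$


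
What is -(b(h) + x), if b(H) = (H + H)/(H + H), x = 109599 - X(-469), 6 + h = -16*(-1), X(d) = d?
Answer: -110069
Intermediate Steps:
h = 10 (h = -6 - 16*(-1) = -6 + 16 = 10)
x = 110068 (x = 109599 - 1*(-469) = 109599 + 469 = 110068)
b(H) = 1 (b(H) = (2*H)/((2*H)) = (2*H)*(1/(2*H)) = 1)
-(b(h) + x) = -(1 + 110068) = -1*110069 = -110069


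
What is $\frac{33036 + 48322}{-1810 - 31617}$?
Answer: $- \frac{81358}{33427} \approx -2.4339$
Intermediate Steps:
$\frac{33036 + 48322}{-1810 - 31617} = \frac{81358}{-1810 - 31617} = \frac{81358}{-33427} = 81358 \left(- \frac{1}{33427}\right) = - \frac{81358}{33427}$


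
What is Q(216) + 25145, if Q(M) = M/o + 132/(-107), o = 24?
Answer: 2691346/107 ≈ 25153.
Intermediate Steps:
Q(M) = -132/107 + M/24 (Q(M) = M/24 + 132/(-107) = M*(1/24) + 132*(-1/107) = M/24 - 132/107 = -132/107 + M/24)
Q(216) + 25145 = (-132/107 + (1/24)*216) + 25145 = (-132/107 + 9) + 25145 = 831/107 + 25145 = 2691346/107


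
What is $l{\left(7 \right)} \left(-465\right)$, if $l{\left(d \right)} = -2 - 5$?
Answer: $3255$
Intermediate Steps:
$l{\left(d \right)} = -7$
$l{\left(7 \right)} \left(-465\right) = \left(-7\right) \left(-465\right) = 3255$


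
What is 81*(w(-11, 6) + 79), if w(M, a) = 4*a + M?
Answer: 7452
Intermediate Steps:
w(M, a) = M + 4*a
81*(w(-11, 6) + 79) = 81*((-11 + 4*6) + 79) = 81*((-11 + 24) + 79) = 81*(13 + 79) = 81*92 = 7452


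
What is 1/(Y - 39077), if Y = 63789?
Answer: 1/24712 ≈ 4.0466e-5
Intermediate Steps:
1/(Y - 39077) = 1/(63789 - 39077) = 1/24712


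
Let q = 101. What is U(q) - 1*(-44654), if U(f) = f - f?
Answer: 44654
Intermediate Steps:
U(f) = 0
U(q) - 1*(-44654) = 0 - 1*(-44654) = 0 + 44654 = 44654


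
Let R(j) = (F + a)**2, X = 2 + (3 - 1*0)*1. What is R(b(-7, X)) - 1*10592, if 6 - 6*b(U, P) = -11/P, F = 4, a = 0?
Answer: -10576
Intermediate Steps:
X = 5 (X = 2 + (3 + 0)*1 = 2 + 3*1 = 2 + 3 = 5)
b(U, P) = 1 + 11/(6*P) (b(U, P) = 1 - (-11)/(6*P) = 1 + 11/(6*P))
R(j) = 16 (R(j) = (4 + 0)**2 = 4**2 = 16)
R(b(-7, X)) - 1*10592 = 16 - 1*10592 = 16 - 10592 = -10576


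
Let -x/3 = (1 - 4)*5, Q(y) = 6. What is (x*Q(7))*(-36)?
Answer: -9720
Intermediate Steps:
x = 45 (x = -3*(1 - 4)*5 = -(-9)*5 = -3*(-15) = 45)
(x*Q(7))*(-36) = (45*6)*(-36) = 270*(-36) = -9720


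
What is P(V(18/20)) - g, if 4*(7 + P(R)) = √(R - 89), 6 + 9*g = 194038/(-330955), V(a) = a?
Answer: -18670397/2978595 + I*√8810/40 ≈ -6.2682 + 2.3465*I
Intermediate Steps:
g = -2179768/2978595 (g = -⅔ + (194038/(-330955))/9 = -⅔ + (194038*(-1/330955))/9 = -⅔ + (⅑)*(-194038/330955) = -⅔ - 194038/2978595 = -2179768/2978595 ≈ -0.73181)
P(R) = -7 + √(-89 + R)/4 (P(R) = -7 + √(R - 89)/4 = -7 + √(-89 + R)/4)
P(V(18/20)) - g = (-7 + √(-89 + 18/20)/4) - 1*(-2179768/2978595) = (-7 + √(-89 + 18*(1/20))/4) + 2179768/2978595 = (-7 + √(-89 + 9/10)/4) + 2179768/2978595 = (-7 + √(-881/10)/4) + 2179768/2978595 = (-7 + (I*√8810/10)/4) + 2179768/2978595 = (-7 + I*√8810/40) + 2179768/2978595 = -18670397/2978595 + I*√8810/40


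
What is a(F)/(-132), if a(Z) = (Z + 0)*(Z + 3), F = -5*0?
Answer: 0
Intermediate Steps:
F = 0
a(Z) = Z*(3 + Z)
a(F)/(-132) = (0*(3 + 0))/(-132) = (0*3)*(-1/132) = 0*(-1/132) = 0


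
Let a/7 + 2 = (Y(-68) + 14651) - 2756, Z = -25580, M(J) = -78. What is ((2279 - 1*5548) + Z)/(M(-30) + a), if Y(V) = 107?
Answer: -28849/83922 ≈ -0.34376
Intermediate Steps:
a = 84000 (a = -14 + 7*((107 + 14651) - 2756) = -14 + 7*(14758 - 2756) = -14 + 7*12002 = -14 + 84014 = 84000)
((2279 - 1*5548) + Z)/(M(-30) + a) = ((2279 - 1*5548) - 25580)/(-78 + 84000) = ((2279 - 5548) - 25580)/83922 = (-3269 - 25580)*(1/83922) = -28849*1/83922 = -28849/83922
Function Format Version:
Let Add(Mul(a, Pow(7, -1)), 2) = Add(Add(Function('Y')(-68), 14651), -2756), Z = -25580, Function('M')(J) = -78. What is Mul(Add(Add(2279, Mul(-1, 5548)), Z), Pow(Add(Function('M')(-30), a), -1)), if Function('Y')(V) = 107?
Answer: Rational(-28849, 83922) ≈ -0.34376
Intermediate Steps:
a = 84000 (a = Add(-14, Mul(7, Add(Add(107, 14651), -2756))) = Add(-14, Mul(7, Add(14758, -2756))) = Add(-14, Mul(7, 12002)) = Add(-14, 84014) = 84000)
Mul(Add(Add(2279, Mul(-1, 5548)), Z), Pow(Add(Function('M')(-30), a), -1)) = Mul(Add(Add(2279, Mul(-1, 5548)), -25580), Pow(Add(-78, 84000), -1)) = Mul(Add(Add(2279, -5548), -25580), Pow(83922, -1)) = Mul(Add(-3269, -25580), Rational(1, 83922)) = Mul(-28849, Rational(1, 83922)) = Rational(-28849, 83922)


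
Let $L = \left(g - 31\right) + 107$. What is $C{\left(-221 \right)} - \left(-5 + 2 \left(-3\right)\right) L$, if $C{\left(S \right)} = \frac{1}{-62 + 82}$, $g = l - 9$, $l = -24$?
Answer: $\frac{9461}{20} \approx 473.05$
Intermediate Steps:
$g = -33$ ($g = -24 - 9 = -33$)
$L = 43$ ($L = \left(-33 - 31\right) + 107 = -64 + 107 = 43$)
$C{\left(S \right)} = \frac{1}{20}$
$C{\left(-221 \right)} - \left(-5 + 2 \left(-3\right)\right) L = \frac{1}{20} - \left(-5 + 2 \left(-3\right)\right) 43 = \frac{1}{20} - \left(-5 - 6\right) 43 = \frac{1}{20} - \left(-11\right) 43 = \frac{1}{20} - -473 = \frac{1}{20} + 473 = \frac{9461}{20}$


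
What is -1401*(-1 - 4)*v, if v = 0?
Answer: 0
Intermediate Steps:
-1401*(-1 - 4)*v = -1401*(-1 - 4)*0 = -(-7005)*0 = -1401*0 = 0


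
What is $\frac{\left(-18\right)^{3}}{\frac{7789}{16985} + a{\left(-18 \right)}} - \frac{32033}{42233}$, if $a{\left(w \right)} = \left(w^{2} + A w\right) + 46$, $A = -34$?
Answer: $- \frac{10016965117}{1496272957} \approx -6.6946$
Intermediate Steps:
$a{\left(w \right)} = 46 + w^{2} - 34 w$ ($a{\left(w \right)} = \left(w^{2} - 34 w\right) + 46 = 46 + w^{2} - 34 w$)
$\frac{\left(-18\right)^{3}}{\frac{7789}{16985} + a{\left(-18 \right)}} - \frac{32033}{42233} = \frac{\left(-18\right)^{3}}{\frac{7789}{16985} + \left(46 + \left(-18\right)^{2} - -612\right)} - \frac{32033}{42233} = - \frac{5832}{7789 \cdot \frac{1}{16985} + \left(46 + 324 + 612\right)} - \frac{32033}{42233} = - \frac{5832}{\frac{7789}{16985} + 982} - \frac{32033}{42233} = - \frac{5832}{\frac{16687059}{16985}} - \frac{32033}{42233} = \left(-5832\right) \frac{16985}{16687059} - \frac{32033}{42233} = - \frac{33018840}{5562353} - \frac{32033}{42233} = - \frac{10016965117}{1496272957}$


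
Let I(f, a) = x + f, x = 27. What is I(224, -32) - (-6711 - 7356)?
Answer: 14318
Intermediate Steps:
I(f, a) = 27 + f
I(224, -32) - (-6711 - 7356) = (27 + 224) - (-6711 - 7356) = 251 - 1*(-14067) = 251 + 14067 = 14318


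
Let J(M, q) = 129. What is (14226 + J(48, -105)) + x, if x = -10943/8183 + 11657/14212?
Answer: 1669380373895/116296796 ≈ 14354.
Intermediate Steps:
x = -60132685/116296796 (x = -10943*1/8183 + 11657*(1/14212) = -10943/8183 + 11657/14212 = -60132685/116296796 ≈ -0.51706)
(14226 + J(48, -105)) + x = (14226 + 129) - 60132685/116296796 = 14355 - 60132685/116296796 = 1669380373895/116296796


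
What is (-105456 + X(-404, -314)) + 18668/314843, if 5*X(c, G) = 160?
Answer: -92456796/877 ≈ -1.0542e+5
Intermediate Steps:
X(c, G) = 32 (X(c, G) = (⅕)*160 = 32)
(-105456 + X(-404, -314)) + 18668/314843 = (-105456 + 32) + 18668/314843 = -105424 + 18668*(1/314843) = -105424 + 52/877 = -92456796/877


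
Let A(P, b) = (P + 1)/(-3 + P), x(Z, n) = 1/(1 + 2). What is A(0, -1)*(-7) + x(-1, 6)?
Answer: 8/3 ≈ 2.6667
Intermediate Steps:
x(Z, n) = 1/3
A(P, b) = (1 + P)/(-3 + P)
A(0, -1)*(-7) + x(-1, 6) = ((1 + 0)/(-3 + 0))*(-7) + 1/3 = (1/(-3))*(-7) + 1/3 = -1/3*1*(-7) + 1/3 = -1/3*(-7) + 1/3 = 7/3 + 1/3 = 8/3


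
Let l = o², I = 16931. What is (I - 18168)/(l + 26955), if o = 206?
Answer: -1237/69391 ≈ -0.017827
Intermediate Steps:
l = 42436 (l = 206² = 42436)
(I - 18168)/(l + 26955) = (16931 - 18168)/(42436 + 26955) = -1237/69391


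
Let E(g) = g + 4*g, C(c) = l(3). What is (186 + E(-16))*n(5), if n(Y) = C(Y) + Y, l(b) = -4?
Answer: 106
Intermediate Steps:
C(c) = -4
n(Y) = -4 + Y
E(g) = 5*g
(186 + E(-16))*n(5) = (186 + 5*(-16))*(-4 + 5) = (186 - 80)*1 = 106*1 = 106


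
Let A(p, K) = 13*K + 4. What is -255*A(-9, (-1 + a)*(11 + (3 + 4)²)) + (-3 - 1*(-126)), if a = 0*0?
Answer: 198003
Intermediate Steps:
a = 0
A(p, K) = 4 + 13*K
-255*A(-9, (-1 + a)*(11 + (3 + 4)²)) + (-3 - 1*(-126)) = -255*(4 + 13*((-1 + 0)*(11 + (3 + 4)²))) + (-3 - 1*(-126)) = -255*(4 + 13*(-(11 + 7²))) + (-3 + 126) = -255*(4 + 13*(-(11 + 49))) + 123 = -255*(4 + 13*(-1*60)) + 123 = -255*(4 + 13*(-60)) + 123 = -255*(4 - 780) + 123 = -255*(-776) + 123 = 197880 + 123 = 198003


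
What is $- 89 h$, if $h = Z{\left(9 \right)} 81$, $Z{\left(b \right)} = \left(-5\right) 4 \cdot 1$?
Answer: $144180$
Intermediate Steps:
$Z{\left(b \right)} = -20$ ($Z{\left(b \right)} = \left(-20\right) 1 = -20$)
$h = -1620$ ($h = \left(-20\right) 81 = -1620$)
$- 89 h = \left(-89\right) \left(-1620\right) = 144180$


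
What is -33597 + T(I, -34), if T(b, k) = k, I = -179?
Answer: -33631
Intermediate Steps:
-33597 + T(I, -34) = -33597 - 34 = -33631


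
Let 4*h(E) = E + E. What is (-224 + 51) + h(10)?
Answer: -168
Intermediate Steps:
h(E) = E/2 (h(E) = (E + E)/4 = (2*E)/4 = E/2)
(-224 + 51) + h(10) = (-224 + 51) + (1/2)*10 = -173 + 5 = -168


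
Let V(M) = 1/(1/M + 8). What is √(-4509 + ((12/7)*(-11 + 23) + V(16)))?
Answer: 607*I*√9933/903 ≈ 66.995*I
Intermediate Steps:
V(M) = 1/(8 + 1/M)
√(-4509 + ((12/7)*(-11 + 23) + V(16))) = √(-4509 + ((12/7)*(-11 + 23) + 16/(1 + 8*16))) = √(-4509 + ((12*(⅐))*12 + 16/(1 + 128))) = √(-4509 + ((12/7)*12 + 16/129)) = √(-4509 + (144/7 + 16*(1/129))) = √(-4509 + (144/7 + 16/129)) = √(-4509 + 18688/903) = √(-4052939/903) = 607*I*√9933/903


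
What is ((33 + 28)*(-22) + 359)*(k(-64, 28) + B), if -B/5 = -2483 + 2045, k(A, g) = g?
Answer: -2180294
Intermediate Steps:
B = 2190 (B = -5*(-2483 + 2045) = -5*(-438) = 2190)
((33 + 28)*(-22) + 359)*(k(-64, 28) + B) = ((33 + 28)*(-22) + 359)*(28 + 2190) = (61*(-22) + 359)*2218 = (-1342 + 359)*2218 = -983*2218 = -2180294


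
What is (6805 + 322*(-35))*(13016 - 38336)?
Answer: 113053800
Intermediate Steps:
(6805 + 322*(-35))*(13016 - 38336) = (6805 - 11270)*(-25320) = -4465*(-25320) = 113053800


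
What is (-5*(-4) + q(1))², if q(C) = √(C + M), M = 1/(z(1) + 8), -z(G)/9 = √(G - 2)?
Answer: (2900 + 3*√145*√(17 + I))²/21025 ≈ 442.16 + 1.27*I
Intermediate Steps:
z(G) = -9*√(-2 + G) (z(G) = -9*√(G - 2) = -9*√(-2 + G))
M = (8 + 9*I)/145 (M = 1/(-9*√(-2 + 1) + 8) = 1/(-9*I + 8) = 1/(8 - 9*I) = (8 + 9*I)/145 ≈ 0.055172 + 0.062069*I)
q(C) = √(8/145 + C + 9*I/145) (q(C) = √(C + (8/145 + 9*I/145)) = √(8/145 + C + 9*I/145))
(-5*(-4) + q(1))² = (-5*(-4) + √(1160 + 1305*I + 21025*1)/145)² = (20 + √(1160 + 1305*I + 21025)/145)² = (20 + √(22185 + 1305*I)/145)²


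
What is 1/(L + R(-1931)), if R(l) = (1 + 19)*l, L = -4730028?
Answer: -1/4768648 ≈ -2.0970e-7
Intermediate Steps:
R(l) = 20*l
1/(L + R(-1931)) = 1/(-4730028 + 20*(-1931)) = 1/(-4730028 - 38620) = 1/(-4768648) = -1/4768648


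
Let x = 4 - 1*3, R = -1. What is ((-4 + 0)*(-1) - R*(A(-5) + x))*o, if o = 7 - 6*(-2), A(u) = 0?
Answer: 95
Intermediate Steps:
x = 1 (x = 4 - 3 = 1)
o = 19 (o = 7 + 12 = 19)
((-4 + 0)*(-1) - R*(A(-5) + x))*o = ((-4 + 0)*(-1) - (-1)*(0 + 1))*19 = (-4*(-1) - (-1))*19 = (4 - 1*(-1))*19 = (4 + 1)*19 = 5*19 = 95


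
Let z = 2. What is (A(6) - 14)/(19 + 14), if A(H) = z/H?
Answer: -41/99 ≈ -0.41414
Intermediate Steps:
A(H) = 2/H
(A(6) - 14)/(19 + 14) = (2/6 - 14)/(19 + 14) = (2*(⅙) - 14)/33 = (⅓ - 14)*(1/33) = -41/3*1/33 = -41/99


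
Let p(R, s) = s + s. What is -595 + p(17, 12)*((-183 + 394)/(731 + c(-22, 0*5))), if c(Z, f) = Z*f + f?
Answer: -429881/731 ≈ -588.07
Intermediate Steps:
c(Z, f) = f + Z*f
p(R, s) = 2*s
-595 + p(17, 12)*((-183 + 394)/(731 + c(-22, 0*5))) = -595 + (2*12)*((-183 + 394)/(731 + (0*5)*(1 - 22))) = -595 + 24*(211/(731 + 0*(-21))) = -595 + 24*(211/(731 + 0)) = -595 + 24*(211/731) = -595 + 5064/731 = -429881/731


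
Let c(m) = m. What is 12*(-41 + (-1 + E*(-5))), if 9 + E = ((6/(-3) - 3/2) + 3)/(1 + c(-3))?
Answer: 21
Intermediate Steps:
E = -35/4 (E = -9 + ((6/(-3) - 3/2) + 3)/(1 - 3) = -9 + ((6*(-⅓) - 3*½) + 3)/(-2) = -9 + ((-2 - 3/2) + 3)*(-½) = -9 + (-7/2 + 3)*(-½) = -9 - ½*(-½) = -9 + ¼ = -35/4 ≈ -8.7500)
12*(-41 + (-1 + E*(-5))) = 12*(-41 + (-1 - 35/4*(-5))) = 12*(-41 + (-1 + 175/4)) = 12*(-41 + 171/4) = 12*(7/4) = 21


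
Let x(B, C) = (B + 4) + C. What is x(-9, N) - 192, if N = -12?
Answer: -209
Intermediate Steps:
x(B, C) = 4 + B + C (x(B, C) = (4 + B) + C = 4 + B + C)
x(-9, N) - 192 = (4 - 9 - 12) - 192 = -17 - 192 = -209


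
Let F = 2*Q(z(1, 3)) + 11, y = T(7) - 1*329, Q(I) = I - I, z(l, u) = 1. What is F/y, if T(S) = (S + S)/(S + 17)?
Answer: -132/3941 ≈ -0.033494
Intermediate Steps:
T(S) = 2*S/(17 + S) (T(S) = (2*S)/(17 + S) = 2*S/(17 + S))
Q(I) = 0
y = -3941/12 (y = 2*7/(17 + 7) - 1*329 = 2*7/24 - 329 = 2*7*(1/24) - 329 = 7/12 - 329 = -3941/12 ≈ -328.42)
F = 11 (F = 2*0 + 11 = 0 + 11 = 11)
F/y = 11/(-3941/12) = 11*(-12/3941) = -132/3941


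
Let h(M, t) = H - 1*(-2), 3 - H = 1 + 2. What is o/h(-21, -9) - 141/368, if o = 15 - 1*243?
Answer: -42093/368 ≈ -114.38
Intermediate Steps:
H = 0 (H = 3 - (1 + 2) = 3 - 1*3 = 3 - 3 = 0)
h(M, t) = 2 (h(M, t) = 0 - 1*(-2) = 0 + 2 = 2)
o = -228 (o = 15 - 243 = -228)
o/h(-21, -9) - 141/368 = -228/2 - 141/368 = -228*½ - 141*1/368 = -114 - 141/368 = -42093/368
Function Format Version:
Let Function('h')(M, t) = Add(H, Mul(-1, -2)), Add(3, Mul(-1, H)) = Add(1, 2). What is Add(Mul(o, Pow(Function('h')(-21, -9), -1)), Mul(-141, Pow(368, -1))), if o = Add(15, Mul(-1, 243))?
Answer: Rational(-42093, 368) ≈ -114.38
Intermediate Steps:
H = 0 (H = Add(3, Mul(-1, Add(1, 2))) = Add(3, Mul(-1, 3)) = Add(3, -3) = 0)
Function('h')(M, t) = 2 (Function('h')(M, t) = Add(0, Mul(-1, -2)) = Add(0, 2) = 2)
o = -228 (o = Add(15, -243) = -228)
Add(Mul(o, Pow(Function('h')(-21, -9), -1)), Mul(-141, Pow(368, -1))) = Add(Mul(-228, Pow(2, -1)), Mul(-141, Pow(368, -1))) = Add(Mul(-228, Rational(1, 2)), Mul(-141, Rational(1, 368))) = Add(-114, Rational(-141, 368)) = Rational(-42093, 368)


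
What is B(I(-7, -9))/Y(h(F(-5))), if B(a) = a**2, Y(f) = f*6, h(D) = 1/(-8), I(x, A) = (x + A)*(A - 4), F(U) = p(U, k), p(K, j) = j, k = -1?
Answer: -173056/3 ≈ -57685.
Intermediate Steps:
F(U) = -1
I(x, A) = (-4 + A)*(A + x) (I(x, A) = (A + x)*(-4 + A) = (-4 + A)*(A + x))
h(D) = -1/8
Y(f) = 6*f
B(I(-7, -9))/Y(h(F(-5))) = ((-9)**2 - 4*(-9) - 4*(-7) - 9*(-7))**2/((6*(-1/8))) = (81 + 36 + 28 + 63)**2/(-3/4) = 208**2*(-4/3) = 43264*(-4/3) = -173056/3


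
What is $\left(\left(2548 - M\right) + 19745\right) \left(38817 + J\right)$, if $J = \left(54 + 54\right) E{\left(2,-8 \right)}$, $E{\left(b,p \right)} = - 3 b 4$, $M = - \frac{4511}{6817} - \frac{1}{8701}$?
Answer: $\frac{6843121108089075}{8473531} \approx 8.0759 \cdot 10^{8}$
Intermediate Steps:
$M = - \frac{39257028}{59314717}$ ($M = \left(-4511\right) \frac{1}{6817} - \frac{1}{8701} = - \frac{4511}{6817} - \frac{1}{8701} = - \frac{39257028}{59314717} \approx -0.66184$)
$E{\left(b,p \right)} = - 12 b$
$J = -2592$ ($J = \left(54 + 54\right) \left(\left(-12\right) 2\right) = 108 \left(-24\right) = -2592$)
$\left(\left(2548 - M\right) + 19745\right) \left(38817 + J\right) = \left(\left(2548 - - \frac{39257028}{59314717}\right) + 19745\right) \left(38817 - 2592\right) = \left(\left(2548 + \frac{39257028}{59314717}\right) + 19745\right) 36225 = \left(\frac{151173155944}{59314717} + 19745\right) 36225 = \frac{1322342243109}{59314717} \cdot 36225 = \frac{6843121108089075}{8473531}$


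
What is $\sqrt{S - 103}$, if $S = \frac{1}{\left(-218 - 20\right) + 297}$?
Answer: $\frac{14 i \sqrt{1829}}{59} \approx 10.148 i$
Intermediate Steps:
$S = \frac{1}{59}$ ($S = \frac{1}{\left(-218 - 20\right) + 297} = \frac{1}{-238 + 297} = \frac{1}{59} \approx 0.016949$)
$\sqrt{S - 103} = \sqrt{\frac{1}{59} - 103} = \sqrt{- \frac{6076}{59}} = \frac{14 i \sqrt{1829}}{59}$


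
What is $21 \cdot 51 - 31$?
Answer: $1040$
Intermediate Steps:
$21 \cdot 51 - 31 = 1071 - 31 = 1040$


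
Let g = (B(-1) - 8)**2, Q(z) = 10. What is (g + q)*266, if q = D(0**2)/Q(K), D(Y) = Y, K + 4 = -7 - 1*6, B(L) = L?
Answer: 21546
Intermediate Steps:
K = -17 (K = -4 + (-7 - 1*6) = -4 + (-7 - 6) = -4 - 13 = -17)
g = 81 (g = (-1 - 8)**2 = (-9)**2 = 81)
q = 0 (q = 0**2/10 = 0*(1/10) = 0)
(g + q)*266 = (81 + 0)*266 = 81*266 = 21546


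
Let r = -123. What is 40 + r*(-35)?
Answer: 4345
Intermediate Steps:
40 + r*(-35) = 40 - 123*(-35) = 40 + 4305 = 4345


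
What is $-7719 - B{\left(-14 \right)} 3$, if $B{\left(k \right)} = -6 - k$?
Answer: $-7743$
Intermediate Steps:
$-7719 - B{\left(-14 \right)} 3 = -7719 - \left(-6 - -14\right) 3 = -7719 - \left(-6 + 14\right) 3 = -7719 - 8 \cdot 3 = -7719 - 24 = -7743$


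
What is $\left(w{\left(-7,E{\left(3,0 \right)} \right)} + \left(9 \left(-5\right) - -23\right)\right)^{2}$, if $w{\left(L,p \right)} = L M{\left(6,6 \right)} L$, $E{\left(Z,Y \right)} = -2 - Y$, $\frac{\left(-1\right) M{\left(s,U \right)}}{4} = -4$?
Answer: $580644$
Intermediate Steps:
$M{\left(s,U \right)} = 16$ ($M{\left(s,U \right)} = \left(-4\right) \left(-4\right) = 16$)
$w{\left(L,p \right)} = 16 L^{2}$ ($w{\left(L,p \right)} = L 16 L = 16 L L = 16 L^{2}$)
$\left(w{\left(-7,E{\left(3,0 \right)} \right)} + \left(9 \left(-5\right) - -23\right)\right)^{2} = \left(16 \left(-7\right)^{2} + \left(9 \left(-5\right) - -23\right)\right)^{2} = \left(16 \cdot 49 + \left(-45 + 23\right)\right)^{2} = \left(784 - 22\right)^{2} = 762^{2} = 580644$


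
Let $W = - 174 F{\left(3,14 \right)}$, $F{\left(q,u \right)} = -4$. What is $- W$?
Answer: $-696$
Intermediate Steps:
$W = 696$ ($W = \left(-174\right) \left(-4\right) = 696$)
$- W = \left(-1\right) 696 = -696$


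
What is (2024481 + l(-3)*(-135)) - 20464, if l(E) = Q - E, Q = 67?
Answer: 1994567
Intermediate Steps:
l(E) = 67 - E
(2024481 + l(-3)*(-135)) - 20464 = (2024481 + (67 - 1*(-3))*(-135)) - 20464 = (2024481 + (67 + 3)*(-135)) - 20464 = (2024481 + 70*(-135)) - 20464 = (2024481 - 9450) - 20464 = 2015031 - 20464 = 1994567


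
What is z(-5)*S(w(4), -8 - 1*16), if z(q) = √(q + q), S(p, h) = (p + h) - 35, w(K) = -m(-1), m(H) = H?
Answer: -58*I*√10 ≈ -183.41*I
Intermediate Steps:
w(K) = 1 (w(K) = -1*(-1) = 1)
S(p, h) = -35 + h + p (S(p, h) = (h + p) - 35 = -35 + h + p)
z(q) = √2*√q (z(q) = √(2*q) = √2*√q)
z(-5)*S(w(4), -8 - 1*16) = (√2*√(-5))*(-35 + (-8 - 1*16) + 1) = (√2*(I*√5))*(-35 + (-8 - 16) + 1) = (I*√10)*(-35 - 24 + 1) = (I*√10)*(-58) = -58*I*√10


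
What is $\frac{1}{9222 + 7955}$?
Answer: $\frac{1}{17177} \approx 5.8217 \cdot 10^{-5}$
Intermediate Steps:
$\frac{1}{9222 + 7955} = \frac{1}{17177}$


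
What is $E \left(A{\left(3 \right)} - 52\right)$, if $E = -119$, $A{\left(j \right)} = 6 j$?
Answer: $4046$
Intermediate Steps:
$E \left(A{\left(3 \right)} - 52\right) = - 119 \left(6 \cdot 3 - 52\right) = - 119 \left(18 - 52\right) = \left(-119\right) \left(-34\right) = 4046$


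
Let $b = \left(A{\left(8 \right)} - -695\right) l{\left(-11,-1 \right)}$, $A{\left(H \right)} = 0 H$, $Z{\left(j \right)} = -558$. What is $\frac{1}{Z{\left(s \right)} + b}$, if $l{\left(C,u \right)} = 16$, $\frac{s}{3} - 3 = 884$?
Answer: $\frac{1}{10562} \approx 9.4679 \cdot 10^{-5}$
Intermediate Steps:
$s = 2661$ ($s = 9 + 3 \cdot 884 = 9 + 2652 = 2661$)
$A{\left(H \right)} = 0$
$b = 11120$ ($b = \left(0 - -695\right) 16 = \left(0 + 695\right) 16 = 695 \cdot 16 = 11120$)
$\frac{1}{Z{\left(s \right)} + b} = \frac{1}{-558 + 11120} = \frac{1}{10562}$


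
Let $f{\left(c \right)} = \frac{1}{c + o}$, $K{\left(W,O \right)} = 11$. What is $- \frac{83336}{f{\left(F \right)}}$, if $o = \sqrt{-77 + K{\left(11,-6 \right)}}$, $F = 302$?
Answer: $-25167472 - 83336 i \sqrt{66} \approx -2.5167 \cdot 10^{7} - 6.7703 \cdot 10^{5} i$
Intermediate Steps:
$o = i \sqrt{66}$ ($o = \sqrt{-77 + 11} = \sqrt{-66} = i \sqrt{66} \approx 8.124 i$)
$f{\left(c \right)} = \frac{1}{c + i \sqrt{66}}$
$- \frac{83336}{f{\left(F \right)}} = - \frac{83336}{\frac{1}{302 + i \sqrt{66}}} = - 83336 \left(302 + i \sqrt{66}\right) = -25167472 - 83336 i \sqrt{66}$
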